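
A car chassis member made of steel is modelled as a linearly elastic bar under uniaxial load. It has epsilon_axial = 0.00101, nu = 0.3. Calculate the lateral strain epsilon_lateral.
Model: a linearly elastic bar under uniaxial load, so epsilon_lateral = -nu·epsilon_axial.
Substitute:
  epsilon_lateral = -(0.3 × 0.00101)
  epsilon_lateral = -0.000303
Final answer: epsilon_lateral = -0.000303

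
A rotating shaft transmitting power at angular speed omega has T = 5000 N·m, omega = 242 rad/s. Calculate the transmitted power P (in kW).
Model: a rotating shaft transmitting power at angular speed omega, so P = T·omega.
Substitute:
  P = 5000 × 242
  P = 1.21 × 10⁶ W
Convert: P = 1.21 × 10⁶ W = 1210 kW
Final answer: P = 1210 kW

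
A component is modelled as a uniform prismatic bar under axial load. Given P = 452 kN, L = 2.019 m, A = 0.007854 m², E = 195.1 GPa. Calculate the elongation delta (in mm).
Model: a uniform prismatic bar under axial load, so delta = (P·L) / (A·E).
Convert to SI units:
  P = 452 kN = 452000 N
  E = 195.1 GPa = 1.951 × 10¹¹ Pa
Substitute:
  delta = (452000 × 2.019) / (0.007854 × (1.951 × 10¹¹))
  delta = 0.0005956 m
Convert: delta = 0.0005956 m = 0.5956 mm
Final answer: delta = 0.5956 mm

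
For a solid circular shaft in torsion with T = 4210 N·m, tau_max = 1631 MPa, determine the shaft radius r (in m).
Model: a solid circular shaft in torsion, so tau_max = (2·T) / (π·r^3).
Solve for r: r = ((2·T) / (π·tau_max))^(1/3).
Convert to SI units:
  tau_max = 1631 MPa = 1.631 × 10⁹ Pa
Substitute:
  r = ((2 × 4210) / (π × (1.631 × 10⁹)))^(1/3)
  r = 0.0118 m
Final answer: r = 0.0118 m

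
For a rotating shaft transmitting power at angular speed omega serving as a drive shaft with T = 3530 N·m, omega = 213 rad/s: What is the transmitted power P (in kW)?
Model: a rotating shaft transmitting power at angular speed omega, so P = T·omega.
Substitute:
  P = 3530 × 213
  P = 751900 W
Convert: P = 751900 W = 751.9 kW
Final answer: P = 751.9 kW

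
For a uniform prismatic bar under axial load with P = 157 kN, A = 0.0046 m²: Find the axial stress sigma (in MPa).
Model: a uniform prismatic bar under axial load, so sigma = P / A.
Convert to SI units:
  P = 157 kN = 157000 N
Substitute:
  sigma = 157000 / 0.0046
  sigma = 3.413 × 10⁷ Pa
Convert: sigma = 3.413 × 10⁷ Pa = 34.13 MPa
Final answer: sigma = 34.13 MPa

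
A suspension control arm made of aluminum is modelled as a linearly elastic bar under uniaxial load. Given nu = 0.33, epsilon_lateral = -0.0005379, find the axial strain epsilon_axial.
Model: a linearly elastic bar under uniaxial load, so epsilon_lateral = -nu·epsilon_axial.
Solve for epsilon_axial: epsilon_axial = -epsilon_lateral / nu.
Substitute:
  epsilon_axial = -(-0.0005379) / 0.33
  epsilon_axial = 0.00163
Final answer: epsilon_axial = 0.00163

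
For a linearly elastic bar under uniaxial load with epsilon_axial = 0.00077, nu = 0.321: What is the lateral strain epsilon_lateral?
Model: a linearly elastic bar under uniaxial load, so epsilon_lateral = -nu·epsilon_axial.
Substitute:
  epsilon_lateral = -(0.321 × 0.00077)
  epsilon_lateral = -0.0002472
Final answer: epsilon_lateral = -0.0002472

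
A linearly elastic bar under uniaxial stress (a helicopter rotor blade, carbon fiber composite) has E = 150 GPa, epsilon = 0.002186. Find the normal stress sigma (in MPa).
Model: a linearly elastic bar under uniaxial stress, so sigma = E·epsilon.
Convert to SI units:
  E = 150 GPa = 1.5 × 10¹¹ Pa
Substitute:
  sigma = (1.5 × 10¹¹) × 0.002186
  sigma = 3.279 × 10⁸ Pa
Convert: sigma = 3.279 × 10⁸ Pa = 327.9 MPa
Final answer: sigma = 327.9 MPa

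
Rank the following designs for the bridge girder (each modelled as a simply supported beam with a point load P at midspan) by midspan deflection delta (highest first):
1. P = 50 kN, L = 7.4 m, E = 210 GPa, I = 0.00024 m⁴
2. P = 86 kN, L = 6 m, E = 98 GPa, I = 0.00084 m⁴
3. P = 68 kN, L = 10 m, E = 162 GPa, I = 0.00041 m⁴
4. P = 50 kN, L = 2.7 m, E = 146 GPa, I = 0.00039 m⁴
Model: a simply supported beam with a point load P at midspan, so delta = (P·L^3) / (48·E·I) (SI units).
  Case 1: delta = (50000 × 7.4^3) / (48 × (2.1 × 10¹¹) × 0.00024) = 0.008375 m = 8.375 mm
  Case 2: delta = (86000 × 6^3) / (48 × (9.8 × 10¹⁰) × 0.00084) = 0.004701 m = 4.701 mm
  Case 3: delta = (68000 × 10^3) / (48 × (1.62 × 10¹¹) × 0.00041) = 0.02133 m = 21.33 mm
  Case 4: delta = (50000 × 2.7^3) / (48 × (1.46 × 10¹¹) × 0.00039) = 0.0003601 m = 0.3601 mm
Ordering: 21.33 mm (case 3) > 8.375 mm (case 1) > 4.701 mm (case 2) > 0.3601 mm (case 4)
Final answer: 3, 1, 2, 4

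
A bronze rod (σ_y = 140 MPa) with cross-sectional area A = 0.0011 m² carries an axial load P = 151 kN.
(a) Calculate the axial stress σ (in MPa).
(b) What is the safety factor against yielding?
(a) Axial stress σ = P/A. Convert P = 151 kN = 151000 N.
  σ = 151000 / 0.0011 = 1.373 × 10⁸ Pa = 137.3 MPa
(b) Safety factor SF = σ_y/σ = 140 / 137.3 = 1.02
Final answer: (a) σ = 137.3 MPa, (b) SF = 1.02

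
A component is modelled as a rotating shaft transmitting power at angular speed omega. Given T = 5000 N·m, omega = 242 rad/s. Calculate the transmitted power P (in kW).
Model: a rotating shaft transmitting power at angular speed omega, so P = T·omega.
Substitute:
  P = 5000 × 242
  P = 1.21 × 10⁶ W
Convert: P = 1.21 × 10⁶ W = 1210 kW
Final answer: P = 1210 kW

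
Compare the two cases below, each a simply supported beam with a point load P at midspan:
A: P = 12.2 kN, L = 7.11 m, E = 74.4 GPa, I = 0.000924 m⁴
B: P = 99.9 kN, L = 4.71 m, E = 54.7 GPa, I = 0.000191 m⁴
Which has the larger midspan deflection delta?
Model: a simply supported beam with a point load P at midspan, so delta = (P·L^3) / (48·E·I) (SI units).
  A: delta = (12200 × 7.11^3) / (48 × (7.44 × 10¹⁰) × 0.000924) = 0.001329 m = 1.329 mm
  B: delta = (99900 × 4.71^3) / (48 × (5.47 × 10¹⁰) × 0.000191) = 0.02081 m = 20.81 mm
20.81 mm > 1.329 mm, so B is larger.
Final answer: B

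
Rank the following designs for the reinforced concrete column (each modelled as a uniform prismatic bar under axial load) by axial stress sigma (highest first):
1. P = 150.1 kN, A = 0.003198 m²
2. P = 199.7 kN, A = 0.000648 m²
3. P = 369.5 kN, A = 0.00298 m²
Model: a uniform prismatic bar under axial load, so sigma = P / A (SI units).
  Case 1: sigma = 150100 / 0.003198 = 4.694 × 10⁷ Pa = 46.94 MPa
  Case 2: sigma = 199700 / 0.000648 = 3.082 × 10⁸ Pa = 308.2 MPa
  Case 3: sigma = 369500 / 0.00298 = 1.24 × 10⁸ Pa = 124 MPa
Ordering: 308.2 MPa (case 2) > 124 MPa (case 3) > 46.94 MPa (case 1)
Final answer: 2, 3, 1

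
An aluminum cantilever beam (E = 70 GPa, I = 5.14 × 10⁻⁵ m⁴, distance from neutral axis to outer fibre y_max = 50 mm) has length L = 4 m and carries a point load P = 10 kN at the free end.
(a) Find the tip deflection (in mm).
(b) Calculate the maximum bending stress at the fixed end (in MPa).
(a) Tip deflection of a cantilever with an end point load: δ = P·L^3 / (3·E·I). Convert P = 10 kN = 10000 N, E = 70 GPa = 7 × 10¹⁰ Pa.
  δ = (10000 × 4^3) / (3 × (7 × 10¹⁰) × (5.14 × 10⁻⁵)) = 0.05929 m = 59.29 mm
(b) Maximum bending moment at the fixed end: M = P·L = 10000 × 4 = 40000 N·m. Convert y_max = 50 mm = 0.05 m.
  σ = M·y_max / I = (40000 × 0.05) / (5.14 × 10⁻⁵) = 3.891 × 10⁷ Pa = 38.91 MPa
Final answer: (a) δ = 59.29 mm, (b) σ = 38.91 MPa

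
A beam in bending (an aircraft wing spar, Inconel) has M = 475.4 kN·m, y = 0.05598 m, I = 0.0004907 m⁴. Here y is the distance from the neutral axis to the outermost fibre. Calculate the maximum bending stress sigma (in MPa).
Model: a beam in bending, so sigma = (M·y) / I.
Convert to SI units:
  M = 475.4 kN·m = 475400 N·m
Substitute:
  sigma = (475400 × 0.05598) / 0.0004907
  sigma = 5.423 × 10⁷ Pa
Convert: sigma = 5.423 × 10⁷ Pa = 54.23 MPa
Final answer: sigma = 54.23 MPa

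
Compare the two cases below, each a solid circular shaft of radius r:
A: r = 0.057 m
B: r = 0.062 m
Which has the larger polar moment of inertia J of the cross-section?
Model: a solid circular shaft of radius r, so J = (π·r^4) / 2 (SI units).
  A: J = (π × 0.057^4) / 2 = 1.658 × 10⁻⁵ m⁴
  B: J = (π × 0.062^4) / 2 = 2.321 × 10⁻⁵ m⁴
2.321 × 10⁻⁵ m⁴ > 1.658 × 10⁻⁵ m⁴, so B is larger.
Final answer: B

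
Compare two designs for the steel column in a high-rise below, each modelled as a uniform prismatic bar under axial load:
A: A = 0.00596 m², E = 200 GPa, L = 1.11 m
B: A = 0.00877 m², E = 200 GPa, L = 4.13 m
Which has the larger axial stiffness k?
Model: a uniform prismatic bar under axial load, so k = (A·E) / L (SI units).
  A: k = (0.00596 × (2 × 10¹¹)) / 1.11 = 1.074 × 10⁹ N/m = 1074 MN/m
  B: k = (0.00877 × (2 × 10¹¹)) / 4.13 = 4.247 × 10⁸ N/m = 424.7 MN/m
1074 MN/m > 424.7 MN/m, so A is larger.
Final answer: A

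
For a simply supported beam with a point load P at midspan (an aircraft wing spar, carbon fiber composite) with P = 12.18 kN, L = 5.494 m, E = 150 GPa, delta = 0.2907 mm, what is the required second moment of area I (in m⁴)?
Model: a simply supported beam with a point load P at midspan, so delta = (P·L^3) / (48·E·I).
Solve for I: I = (P·L^3) / (48·delta·E).
Convert to SI units:
  P = 12.18 kN = 12180 N
  E = 150 GPa = 1.5 × 10¹¹ Pa
  delta = 0.2907 mm = 0.0002907 m
Substitute:
  I = (12180 × 5.494^3) / (48 × 0.0002907 × (1.5 × 10¹¹))
  I = 0.000965 m⁴
Final answer: I = 0.000965 m⁴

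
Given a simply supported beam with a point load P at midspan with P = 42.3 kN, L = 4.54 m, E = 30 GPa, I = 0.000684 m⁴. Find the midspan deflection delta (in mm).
Model: a simply supported beam with a point load P at midspan, so delta = (P·L^3) / (48·E·I).
Convert to SI units:
  P = 42.3 kN = 42300 N
  E = 30 GPa = 3 × 10¹⁰ Pa
Substitute:
  delta = (42300 × 4.54^3) / (48 × (3 × 10¹⁰) × 0.000684)
  delta = 0.004019 m
Convert: delta = 0.004019 m = 4.019 mm
Final answer: delta = 4.019 mm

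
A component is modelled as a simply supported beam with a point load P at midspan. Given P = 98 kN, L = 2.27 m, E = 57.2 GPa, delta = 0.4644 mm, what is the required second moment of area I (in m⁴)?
Model: a simply supported beam with a point load P at midspan, so delta = (P·L^3) / (48·E·I).
Solve for I: I = (P·L^3) / (48·delta·E).
Convert to SI units:
  P = 98 kN = 98000 N
  E = 57.2 GPa = 5.72 × 10¹⁰ Pa
  delta = 0.4644 mm = 0.0004644 m
Substitute:
  I = (98000 × 2.27^3) / (48 × 0.0004644 × (5.72 × 10¹⁰))
  I = 0.000899 m⁴
Final answer: I = 0.000899 m⁴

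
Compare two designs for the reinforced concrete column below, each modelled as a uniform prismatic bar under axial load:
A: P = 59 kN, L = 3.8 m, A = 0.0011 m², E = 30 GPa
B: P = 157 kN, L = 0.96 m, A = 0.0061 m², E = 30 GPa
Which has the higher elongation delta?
Model: a uniform prismatic bar under axial load, so delta = (P·L) / (A·E) (SI units).
  A: delta = (59000 × 3.8) / (0.0011 × (3 × 10¹⁰)) = 0.006794 m = 6.794 mm
  B: delta = (157000 × 0.96) / (0.0061 × (3 × 10¹⁰)) = 0.0008236 m = 0.8236 mm
6.794 mm > 0.8236 mm, so A is larger.
Final answer: A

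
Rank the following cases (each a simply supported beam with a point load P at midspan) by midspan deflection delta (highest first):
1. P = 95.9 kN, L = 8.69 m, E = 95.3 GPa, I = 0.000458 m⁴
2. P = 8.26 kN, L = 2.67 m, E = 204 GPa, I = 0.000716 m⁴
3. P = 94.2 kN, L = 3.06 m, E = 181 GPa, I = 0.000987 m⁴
Model: a simply supported beam with a point load P at midspan, so delta = (P·L^3) / (48·E·I) (SI units).
  Case 1: delta = (95900 × 8.69^3) / (48 × (9.53 × 10¹⁰) × 0.000458) = 0.03004 m = 30.04 mm
  Case 2: delta = (8260 × 2.67^3) / (48 × (2.04 × 10¹¹) × 0.000716) = 2.242 × 10⁻⁵ m = 0.02242 mm
  Case 3: delta = (94200 × 3.06^3) / (48 × (1.81 × 10¹¹) × 0.000987) = 0.0003148 m = 0.3148 mm
Ordering: 30.04 mm (case 1) > 0.3148 mm (case 3) > 0.02242 mm (case 2)
Final answer: 1, 3, 2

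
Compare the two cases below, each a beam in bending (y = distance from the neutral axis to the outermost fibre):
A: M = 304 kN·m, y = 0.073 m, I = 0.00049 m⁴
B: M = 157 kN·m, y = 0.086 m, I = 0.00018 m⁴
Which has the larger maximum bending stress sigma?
Model: a beam in bending (y = distance from the neutral axis to the outermost fibre), so sigma = (M·y) / I (SI units).
  A: sigma = (304000 × 0.073) / 0.00049 = 4.529 × 10⁷ Pa = 45.29 MPa
  B: sigma = (157000 × 0.086) / 0.00018 = 7.501 × 10⁷ Pa = 75.01 MPa
75.01 MPa > 45.29 MPa, so B is larger.
Final answer: B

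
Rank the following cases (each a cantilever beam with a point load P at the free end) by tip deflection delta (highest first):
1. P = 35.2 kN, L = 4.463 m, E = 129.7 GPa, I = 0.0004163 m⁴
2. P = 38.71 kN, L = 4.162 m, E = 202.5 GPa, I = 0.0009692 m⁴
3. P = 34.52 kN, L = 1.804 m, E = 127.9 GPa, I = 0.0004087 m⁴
Model: a cantilever beam with a point load P at the free end, so delta = (P·L^3) / (3·E·I) (SI units).
  Case 1: delta = (35200 × 4.463^3) / (3 × (1.297 × 10¹¹) × 0.0004163) = 0.01932 m = 19.32 mm
  Case 2: delta = (38710 × 4.162^3) / (3 × (2.025 × 10¹¹) × 0.0009692) = 0.00474 m = 4.74 mm
  Case 3: delta = (34520 × 1.804^3) / (3 × (1.279 × 10¹¹) × 0.0004087) = 0.001292 m = 1.292 mm
Ordering: 19.32 mm (case 1) > 4.74 mm (case 2) > 1.292 mm (case 3)
Final answer: 1, 2, 3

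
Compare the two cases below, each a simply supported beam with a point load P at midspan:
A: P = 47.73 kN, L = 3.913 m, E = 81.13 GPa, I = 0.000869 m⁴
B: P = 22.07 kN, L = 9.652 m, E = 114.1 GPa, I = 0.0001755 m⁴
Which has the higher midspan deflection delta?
Model: a simply supported beam with a point load P at midspan, so delta = (P·L^3) / (48·E·I) (SI units).
  A: delta = (47730 × 3.913^3) / (48 × (8.113 × 10¹⁰) × 0.000869) = 0.000845 m = 0.845 mm
  B: delta = (22070 × 9.652^3) / (48 × (1.141 × 10¹¹) × 0.0001755) = 0.02065 m = 20.65 mm
20.65 mm > 0.845 mm, so B is larger.
Final answer: B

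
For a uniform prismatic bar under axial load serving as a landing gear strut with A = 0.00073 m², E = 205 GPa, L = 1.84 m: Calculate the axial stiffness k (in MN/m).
Model: a uniform prismatic bar under axial load, so k = (A·E) / L.
Convert to SI units:
  E = 205 GPa = 2.05 × 10¹¹ Pa
Substitute:
  k = (0.00073 × (2.05 × 10¹¹)) / 1.84
  k = 8.133 × 10⁷ N/m
Convert: k = 8.133 × 10⁷ N/m = 81.33 MN/m
Final answer: k = 81.33 MN/m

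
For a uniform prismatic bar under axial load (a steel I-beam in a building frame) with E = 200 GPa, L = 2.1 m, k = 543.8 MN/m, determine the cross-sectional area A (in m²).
Model: a uniform prismatic bar under axial load, so k = (A·E) / L.
Solve for A: A = (k·L) / E.
Convert to SI units:
  E = 200 GPa = 2 × 10¹¹ Pa
  k = 543.8 MN/m = 5.438 × 10⁸ N/m
Substitute:
  A = ((5.438 × 10⁸) × 2.1) / (2 × 10¹¹)
  A = 0.00571 m²
Final answer: A = 0.00571 m²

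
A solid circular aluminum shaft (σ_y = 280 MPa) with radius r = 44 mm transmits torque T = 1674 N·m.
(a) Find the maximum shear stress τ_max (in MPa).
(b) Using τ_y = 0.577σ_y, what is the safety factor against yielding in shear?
(a) For a solid circular shaft, τ_max = T·r/J with J = π·r^4/2, i.e. τ_max = 2·T / (π·r^3). Convert r = 44 mm = 0.044 m.
  τ_max = (2 × 1674) / (π × 0.044^3) = 1.251 × 10⁷ Pa = 12.51 MPa
(b) τ_y = 0.577 × 280 = 161.56 MPa
  SF = τ_y/τ_max = 161.56 / 12.51 = 12.91
Final answer: (a) τ_max = 12.51 MPa, (b) SF = 12.91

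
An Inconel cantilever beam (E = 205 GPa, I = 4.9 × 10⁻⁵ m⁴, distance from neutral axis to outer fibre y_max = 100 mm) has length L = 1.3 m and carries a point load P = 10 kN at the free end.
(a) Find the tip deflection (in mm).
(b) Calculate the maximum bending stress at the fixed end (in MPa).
(a) Tip deflection of a cantilever with an end point load: δ = P·L^3 / (3·E·I). Convert P = 10 kN = 10000 N, E = 205 GPa = 2.05 × 10¹¹ Pa.
  δ = (10000 × 1.3^3) / (3 × (2.05 × 10¹¹) × (4.9 × 10⁻⁵)) = 0.0007291 m = 0.7291 mm
(b) Maximum bending moment at the fixed end: M = P·L = 10000 × 1.3 = 13000 N·m. Convert y_max = 100 mm = 0.1 m.
  σ = M·y_max / I = (13000 × 0.1) / (4.9 × 10⁻⁵) = 2.653 × 10⁷ Pa = 26.53 MPa
Final answer: (a) δ = 0.7291 mm, (b) σ = 26.53 MPa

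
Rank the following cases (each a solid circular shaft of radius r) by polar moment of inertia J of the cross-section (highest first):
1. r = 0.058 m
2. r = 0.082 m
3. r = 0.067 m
Model: a solid circular shaft of radius r, so J = (π·r^4) / 2 (SI units).
  Case 1: J = (π × 0.058^4) / 2 = 1.778 × 10⁻⁵ m⁴
  Case 2: J = (π × 0.082^4) / 2 = 7.102 × 10⁻⁵ m⁴
  Case 3: J = (π × 0.067^4) / 2 = 3.165 × 10⁻⁵ m⁴
Ordering: 7.102 × 10⁻⁵ m⁴ (case 2) > 3.165 × 10⁻⁵ m⁴ (case 3) > 1.778 × 10⁻⁵ m⁴ (case 1)
Final answer: 2, 3, 1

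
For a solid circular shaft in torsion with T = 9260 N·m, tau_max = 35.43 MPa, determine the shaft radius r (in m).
Model: a solid circular shaft in torsion, so tau_max = (2·T) / (π·r^3).
Solve for r: r = ((2·T) / (π·tau_max))^(1/3).
Convert to SI units:
  tau_max = 35.43 MPa = 3.543 × 10⁷ Pa
Substitute:
  r = ((2 × 9260) / (π × (3.543 × 10⁷)))^(1/3)
  r = 0.055 m
Final answer: r = 0.055 m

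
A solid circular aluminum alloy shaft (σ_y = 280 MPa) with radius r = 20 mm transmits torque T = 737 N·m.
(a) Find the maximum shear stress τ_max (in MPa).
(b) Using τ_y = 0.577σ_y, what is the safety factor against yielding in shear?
(a) For a solid circular shaft, τ_max = T·r/J with J = π·r^4/2, i.e. τ_max = 2·T / (π·r^3). Convert r = 20 mm = 0.02 m.
  τ_max = (2 × 737) / (π × 0.02^3) = 5.865 × 10⁷ Pa = 58.65 MPa
(b) τ_y = 0.577 × 280 = 161.56 MPa
  SF = τ_y/τ_max = 161.56 / 58.65 = 2.755
Final answer: (a) τ_max = 58.65 MPa, (b) SF = 2.755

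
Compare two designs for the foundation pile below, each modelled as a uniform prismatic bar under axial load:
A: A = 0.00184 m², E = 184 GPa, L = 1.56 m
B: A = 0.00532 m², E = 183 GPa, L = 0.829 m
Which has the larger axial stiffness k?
Model: a uniform prismatic bar under axial load, so k = (A·E) / L (SI units).
  A: k = (0.00184 × (1.84 × 10¹¹)) / 1.56 = 2.17 × 10⁸ N/m = 217 MN/m
  B: k = (0.00532 × (1.83 × 10¹¹)) / 0.829 = 1.174 × 10⁹ N/m = 1174 MN/m
1174 MN/m > 217 MN/m, so B is larger.
Final answer: B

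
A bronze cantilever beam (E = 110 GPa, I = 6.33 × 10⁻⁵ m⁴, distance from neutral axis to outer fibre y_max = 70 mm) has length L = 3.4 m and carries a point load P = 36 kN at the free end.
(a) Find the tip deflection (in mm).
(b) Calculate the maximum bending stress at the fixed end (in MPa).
(a) Tip deflection of a cantilever with an end point load: δ = P·L^3 / (3·E·I). Convert P = 36 kN = 36000 N, E = 110 GPa = 1.1 × 10¹¹ Pa.
  δ = (36000 × 3.4^3) / (3 × (1.1 × 10¹¹) × (6.33 × 10⁻⁵)) = 0.06774 m = 67.74 mm
(b) Maximum bending moment at the fixed end: M = P·L = 36000 × 3.4 = 122400 N·m. Convert y_max = 70 mm = 0.07 m.
  σ = M·y_max / I = (122400 × 0.07) / (6.33 × 10⁻⁵) = 1.354 × 10⁸ Pa = 135.4 MPa
Final answer: (a) δ = 67.74 mm, (b) σ = 135.4 MPa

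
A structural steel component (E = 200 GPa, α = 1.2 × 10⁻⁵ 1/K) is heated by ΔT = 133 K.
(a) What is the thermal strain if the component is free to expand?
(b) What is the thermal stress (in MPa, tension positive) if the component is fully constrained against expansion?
(a) Free thermal strain ε_th = α·ΔT = (1.2 × 10⁻⁵) × 133 = 0.001596
(b) Fully constrained, the expansion is suppressed, so σ = -E·α·ΔT. Convert E = 200 GPa = 2 × 10¹¹ Pa.
  σ = -(2 × 10¹¹) × (1.2 × 10⁻⁵) × 133 = -3.192 × 10⁸ Pa = -319.2 MPa (compressive)
Final answer: (a) ε_th = 0.001596, (b) σ = -319.2 MPa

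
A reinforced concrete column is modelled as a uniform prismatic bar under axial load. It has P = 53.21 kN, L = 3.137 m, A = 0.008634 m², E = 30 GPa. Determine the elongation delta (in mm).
Model: a uniform prismatic bar under axial load, so delta = (P·L) / (A·E).
Convert to SI units:
  P = 53.21 kN = 53210 N
  E = 30 GPa = 3 × 10¹⁰ Pa
Substitute:
  delta = (53210 × 3.137) / (0.008634 × (3 × 10¹⁰))
  delta = 0.0006444 m
Convert: delta = 0.0006444 m = 0.6444 mm
Final answer: delta = 0.6444 mm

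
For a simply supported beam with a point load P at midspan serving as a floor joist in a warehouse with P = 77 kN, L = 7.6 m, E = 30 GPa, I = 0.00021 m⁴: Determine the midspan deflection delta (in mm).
Model: a simply supported beam with a point load P at midspan, so delta = (P·L^3) / (48·E·I).
Convert to SI units:
  P = 77 kN = 77000 N
  E = 30 GPa = 3 × 10¹⁰ Pa
Substitute:
  delta = (77000 × 7.6^3) / (48 × (3 × 10¹⁰) × 0.00021)
  delta = 0.1118 m
Convert: delta = 0.1118 m = 111.8 mm
Final answer: delta = 111.8 mm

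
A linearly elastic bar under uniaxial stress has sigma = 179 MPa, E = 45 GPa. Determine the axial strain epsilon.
Model: a linearly elastic bar under uniaxial stress, so epsilon = sigma / E.
Convert to SI units:
  sigma = 179 MPa = 1.79 × 10⁸ Pa
  E = 45 GPa = 4.5 × 10¹⁰ Pa
Substitute:
  epsilon = (1.79 × 10⁸) / (4.5 × 10¹⁰)
  epsilon = 0.003978
Final answer: epsilon = 0.003978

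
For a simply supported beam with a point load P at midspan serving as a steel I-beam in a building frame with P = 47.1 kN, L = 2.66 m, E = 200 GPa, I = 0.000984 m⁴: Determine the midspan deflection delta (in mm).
Model: a simply supported beam with a point load P at midspan, so delta = (P·L^3) / (48·E·I).
Convert to SI units:
  P = 47.1 kN = 47100 N
  E = 200 GPa = 2 × 10¹¹ Pa
Substitute:
  delta = (47100 × 2.66^3) / (48 × (2 × 10¹¹) × 0.000984)
  delta = 9.384 × 10⁻⁵ m
Convert: delta = 9.384 × 10⁻⁵ m = 0.09384 mm
Final answer: delta = 0.09384 mm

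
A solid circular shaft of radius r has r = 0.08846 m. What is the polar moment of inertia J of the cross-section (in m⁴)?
Model: a solid circular shaft of radius r, so J = (π·r^4) / 2.
Substitute:
  J = (π × 0.08846^4) / 2
  J = 9.619 × 10⁻⁵ m⁴
Final answer: J = 9.619 × 10⁻⁵ m⁴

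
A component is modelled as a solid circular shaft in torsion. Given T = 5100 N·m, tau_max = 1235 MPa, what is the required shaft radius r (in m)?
Model: a solid circular shaft in torsion, so tau_max = (2·T) / (π·r^3).
Solve for r: r = ((2·T) / (π·tau_max))^(1/3).
Convert to SI units:
  tau_max = 1235 MPa = 1.235 × 10⁹ Pa
Substitute:
  r = ((2 × 5100) / (π × (1.235 × 10⁹)))^(1/3)
  r = 0.0138 m
Final answer: r = 0.0138 m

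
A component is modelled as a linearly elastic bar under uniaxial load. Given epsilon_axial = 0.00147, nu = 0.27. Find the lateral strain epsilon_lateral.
Model: a linearly elastic bar under uniaxial load, so epsilon_lateral = -nu·epsilon_axial.
Substitute:
  epsilon_lateral = -(0.27 × 0.00147)
  epsilon_lateral = -0.0003969
Final answer: epsilon_lateral = -0.0003969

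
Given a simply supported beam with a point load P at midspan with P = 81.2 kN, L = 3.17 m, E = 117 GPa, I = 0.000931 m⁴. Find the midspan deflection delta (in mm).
Model: a simply supported beam with a point load P at midspan, so delta = (P·L^3) / (48·E·I).
Convert to SI units:
  P = 81.2 kN = 81200 N
  E = 117 GPa = 1.17 × 10¹¹ Pa
Substitute:
  delta = (81200 × 3.17^3) / (48 × (1.17 × 10¹¹) × 0.000931)
  delta = 0.0004947 m
Convert: delta = 0.0004947 m = 0.4947 mm
Final answer: delta = 0.4947 mm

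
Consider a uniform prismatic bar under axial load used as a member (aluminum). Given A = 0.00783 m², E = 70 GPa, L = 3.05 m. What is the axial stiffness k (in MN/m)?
Model: a uniform prismatic bar under axial load, so k = (A·E) / L.
Convert to SI units:
  E = 70 GPa = 7 × 10¹⁰ Pa
Substitute:
  k = (0.00783 × (7 × 10¹⁰)) / 3.05
  k = 1.797 × 10⁸ N/m
Convert: k = 1.797 × 10⁸ N/m = 179.7 MN/m
Final answer: k = 179.7 MN/m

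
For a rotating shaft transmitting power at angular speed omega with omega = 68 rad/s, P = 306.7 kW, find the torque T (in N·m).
Model: a rotating shaft transmitting power at angular speed omega, so P = T·omega.
Solve for T: T = P / omega.
Convert to SI units:
  P = 306.7 kW = 306700 W
Substitute:
  T = 306700 / 68
  T = 4510 N·m
Final answer: T = 4510 N·m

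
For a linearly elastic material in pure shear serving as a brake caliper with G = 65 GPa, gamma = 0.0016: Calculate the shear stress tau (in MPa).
Model: a linearly elastic material in pure shear, so tau = G·gamma.
Convert to SI units:
  G = 65 GPa = 6.5 × 10¹⁰ Pa
Substitute:
  tau = (6.5 × 10¹⁰) × 0.0016
  tau = 1.04 × 10⁸ Pa
Convert: tau = 1.04 × 10⁸ Pa = 104 MPa
Final answer: tau = 104 MPa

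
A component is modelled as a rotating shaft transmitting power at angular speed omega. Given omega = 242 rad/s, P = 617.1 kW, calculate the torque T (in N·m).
Model: a rotating shaft transmitting power at angular speed omega, so P = T·omega.
Solve for T: T = P / omega.
Convert to SI units:
  P = 617.1 kW = 617100 W
Substitute:
  T = 617100 / 242
  T = 2550 N·m
Final answer: T = 2550 N·m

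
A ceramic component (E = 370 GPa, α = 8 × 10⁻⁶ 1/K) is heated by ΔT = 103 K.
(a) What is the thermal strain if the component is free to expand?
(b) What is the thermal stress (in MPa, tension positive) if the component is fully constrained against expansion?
(a) Free thermal strain ε_th = α·ΔT = (8 × 10⁻⁶) × 103 = 0.000824
(b) Fully constrained, the expansion is suppressed, so σ = -E·α·ΔT. Convert E = 370 GPa = 3.7 × 10¹¹ Pa.
  σ = -(3.7 × 10¹¹) × (8 × 10⁻⁶) × 103 = -3.049 × 10⁸ Pa = -304.9 MPa (compressive)
Final answer: (a) ε_th = 0.000824, (b) σ = -304.9 MPa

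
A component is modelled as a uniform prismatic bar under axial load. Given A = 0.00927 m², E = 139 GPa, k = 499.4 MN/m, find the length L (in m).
Model: a uniform prismatic bar under axial load, so k = (A·E) / L.
Solve for L: L = (A·E) / k.
Convert to SI units:
  E = 139 GPa = 1.39 × 10¹¹ Pa
  k = 499.4 MN/m = 4.994 × 10⁸ N/m
Substitute:
  L = (0.00927 × (1.39 × 10¹¹)) / (4.994 × 10⁸)
  L = 2.58 m
Final answer: L = 2.58 m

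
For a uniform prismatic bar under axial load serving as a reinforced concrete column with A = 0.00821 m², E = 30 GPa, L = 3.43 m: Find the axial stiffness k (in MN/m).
Model: a uniform prismatic bar under axial load, so k = (A·E) / L.
Convert to SI units:
  E = 30 GPa = 3 × 10¹⁰ Pa
Substitute:
  k = (0.00821 × (3 × 10¹⁰)) / 3.43
  k = 7.181 × 10⁷ N/m
Convert: k = 7.181 × 10⁷ N/m = 71.81 MN/m
Final answer: k = 71.81 MN/m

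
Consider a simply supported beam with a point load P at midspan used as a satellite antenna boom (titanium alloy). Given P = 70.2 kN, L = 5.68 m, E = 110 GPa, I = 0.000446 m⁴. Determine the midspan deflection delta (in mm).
Model: a simply supported beam with a point load P at midspan, so delta = (P·L^3) / (48·E·I).
Convert to SI units:
  P = 70.2 kN = 70200 N
  E = 110 GPa = 1.1 × 10¹¹ Pa
Substitute:
  delta = (70200 × 5.68^3) / (48 × (1.1 × 10¹¹) × 0.000446)
  delta = 0.005463 m
Convert: delta = 0.005463 m = 5.463 mm
Final answer: delta = 5.463 mm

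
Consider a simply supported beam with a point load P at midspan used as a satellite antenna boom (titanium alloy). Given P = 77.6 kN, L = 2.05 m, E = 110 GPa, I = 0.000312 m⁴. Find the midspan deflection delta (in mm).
Model: a simply supported beam with a point load P at midspan, so delta = (P·L^3) / (48·E·I).
Convert to SI units:
  P = 77.6 kN = 77600 N
  E = 110 GPa = 1.1 × 10¹¹ Pa
Substitute:
  delta = (77600 × 2.05^3) / (48 × (1.1 × 10¹¹) × 0.000312)
  delta = 0.0004058 m
Convert: delta = 0.0004058 m = 0.4058 mm
Final answer: delta = 0.4058 mm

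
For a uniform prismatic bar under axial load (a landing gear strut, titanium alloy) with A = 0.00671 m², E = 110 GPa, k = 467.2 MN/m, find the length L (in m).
Model: a uniform prismatic bar under axial load, so k = (A·E) / L.
Solve for L: L = (A·E) / k.
Convert to SI units:
  E = 110 GPa = 1.1 × 10¹¹ Pa
  k = 467.2 MN/m = 4.672 × 10⁸ N/m
Substitute:
  L = (0.00671 × (1.1 × 10¹¹)) / (4.672 × 10⁸)
  L = 1.58 m
Final answer: L = 1.58 m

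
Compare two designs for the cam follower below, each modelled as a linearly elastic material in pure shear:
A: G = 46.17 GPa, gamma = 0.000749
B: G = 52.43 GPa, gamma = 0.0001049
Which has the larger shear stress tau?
Model: a linearly elastic material in pure shear, so tau = G·gamma (SI units).
  A: tau = (4.617 × 10¹⁰) × 0.000749 = 3.458 × 10⁷ Pa = 34.58 MPa
  B: tau = (5.243 × 10¹⁰) × 0.0001049 = 5.5 × 10⁶ Pa = 5.5 MPa
34.58 MPa > 5.5 MPa, so A is larger.
Final answer: A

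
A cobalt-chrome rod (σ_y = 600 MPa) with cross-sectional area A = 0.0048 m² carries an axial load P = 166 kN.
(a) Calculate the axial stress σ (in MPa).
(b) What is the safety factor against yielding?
(a) Axial stress σ = P/A. Convert P = 166 kN = 166000 N.
  σ = 166000 / 0.0048 = 3.458 × 10⁷ Pa = 34.58 MPa
(b) Safety factor SF = σ_y/σ = 600 / 34.58 = 17.35
Final answer: (a) σ = 34.58 MPa, (b) SF = 17.35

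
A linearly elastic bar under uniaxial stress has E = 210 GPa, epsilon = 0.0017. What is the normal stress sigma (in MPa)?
Model: a linearly elastic bar under uniaxial stress, so sigma = E·epsilon.
Convert to SI units:
  E = 210 GPa = 2.1 × 10¹¹ Pa
Substitute:
  sigma = (2.1 × 10¹¹) × 0.0017
  sigma = 3.57 × 10⁸ Pa
Convert: sigma = 3.57 × 10⁸ Pa = 357 MPa
Final answer: sigma = 357 MPa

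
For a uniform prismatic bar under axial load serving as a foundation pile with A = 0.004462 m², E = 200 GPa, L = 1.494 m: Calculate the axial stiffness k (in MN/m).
Model: a uniform prismatic bar under axial load, so k = (A·E) / L.
Convert to SI units:
  E = 200 GPa = 2 × 10¹¹ Pa
Substitute:
  k = (0.004462 × (2 × 10¹¹)) / 1.494
  k = 5.973 × 10⁸ N/m
Convert: k = 5.973 × 10⁸ N/m = 597.3 MN/m
Final answer: k = 597.3 MN/m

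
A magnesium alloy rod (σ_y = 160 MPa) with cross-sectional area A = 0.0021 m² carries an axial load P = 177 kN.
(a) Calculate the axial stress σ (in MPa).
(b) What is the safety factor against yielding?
(a) Axial stress σ = P/A. Convert P = 177 kN = 177000 N.
  σ = 177000 / 0.0021 = 8.429 × 10⁷ Pa = 84.29 MPa
(b) Safety factor SF = σ_y/σ = 160 / 84.29 = 1.898
Final answer: (a) σ = 84.29 MPa, (b) SF = 1.898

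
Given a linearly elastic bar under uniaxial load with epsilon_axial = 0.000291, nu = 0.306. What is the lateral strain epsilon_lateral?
Model: a linearly elastic bar under uniaxial load, so epsilon_lateral = -nu·epsilon_axial.
Substitute:
  epsilon_lateral = -(0.306 × 0.000291)
  epsilon_lateral = -8.905 × 10⁻⁵
Final answer: epsilon_lateral = -8.905 × 10⁻⁵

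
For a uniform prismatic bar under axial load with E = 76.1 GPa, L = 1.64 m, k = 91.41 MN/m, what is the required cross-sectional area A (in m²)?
Model: a uniform prismatic bar under axial load, so k = (A·E) / L.
Solve for A: A = (k·L) / E.
Convert to SI units:
  E = 76.1 GPa = 7.61 × 10¹⁰ Pa
  k = 91.41 MN/m = 9.141 × 10⁷ N/m
Substitute:
  A = ((9.141 × 10⁷) × 1.64) / (7.61 × 10¹⁰)
  A = 0.00197 m²
Final answer: A = 0.00197 m²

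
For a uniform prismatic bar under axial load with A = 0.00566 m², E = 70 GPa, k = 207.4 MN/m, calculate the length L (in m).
Model: a uniform prismatic bar under axial load, so k = (A·E) / L.
Solve for L: L = (A·E) / k.
Convert to SI units:
  E = 70 GPa = 7 × 10¹⁰ Pa
  k = 207.4 MN/m = 2.074 × 10⁸ N/m
Substitute:
  L = (0.00566 × (7 × 10¹⁰)) / (2.074 × 10⁸)
  L = 1.91 m
Final answer: L = 1.91 m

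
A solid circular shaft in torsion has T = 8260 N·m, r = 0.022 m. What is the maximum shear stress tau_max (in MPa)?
Model: a solid circular shaft in torsion, so tau_max = (2·T) / (π·r^3).
Substitute:
  tau_max = (2 × 8260) / (π × 0.022^3)
  tau_max = 4.938 × 10⁸ Pa
Convert: tau_max = 4.938 × 10⁸ Pa = 493.8 MPa
Final answer: tau_max = 493.8 MPa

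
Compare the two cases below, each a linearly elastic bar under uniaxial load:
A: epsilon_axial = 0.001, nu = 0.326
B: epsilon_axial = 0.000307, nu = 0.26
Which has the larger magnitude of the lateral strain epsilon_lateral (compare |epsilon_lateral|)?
Model: a linearly elastic bar under uniaxial load, so epsilon_lateral = -nu·epsilon_axial (SI units).
  A: epsilon_lateral = -(0.326 × 0.001) = -0.000326
  B: epsilon_lateral = -(0.26 × 0.000307) = -7.982 × 10⁻⁵
|epsilon_lateral|: A = 0.000326, B = 7.982 × 10⁻⁵, so A is larger in magnitude.
Final answer: A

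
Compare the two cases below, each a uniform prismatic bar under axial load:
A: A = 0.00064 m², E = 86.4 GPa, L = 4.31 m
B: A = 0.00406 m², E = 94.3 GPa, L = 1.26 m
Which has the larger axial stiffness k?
Model: a uniform prismatic bar under axial load, so k = (A·E) / L (SI units).
  A: k = (0.00064 × (8.64 × 10¹⁰)) / 4.31 = 1.283 × 10⁷ N/m = 12.83 MN/m
  B: k = (0.00406 × (9.43 × 10¹⁰)) / 1.26 = 3.039 × 10⁸ N/m = 303.9 MN/m
303.9 MN/m > 12.83 MN/m, so B is larger.
Final answer: B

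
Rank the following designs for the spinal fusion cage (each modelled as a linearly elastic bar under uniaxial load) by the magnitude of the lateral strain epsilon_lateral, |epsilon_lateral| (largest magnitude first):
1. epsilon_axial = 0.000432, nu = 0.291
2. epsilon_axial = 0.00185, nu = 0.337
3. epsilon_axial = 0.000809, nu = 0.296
Model: a linearly elastic bar under uniaxial load, so epsilon_lateral = -nu·epsilon_axial (SI units).
  Case 1: epsilon_lateral = -(0.291 × 0.000432) = -0.0001257
  Case 2: epsilon_lateral = -(0.337 × 0.00185) = -0.0006235
  Case 3: epsilon_lateral = -(0.296 × 0.000809) = -0.0002395
Ordering by |epsilon_lateral|: 0.0006235 (case 2) > 0.0002395 (case 3) > 0.0001257 (case 1)
Final answer: 2, 3, 1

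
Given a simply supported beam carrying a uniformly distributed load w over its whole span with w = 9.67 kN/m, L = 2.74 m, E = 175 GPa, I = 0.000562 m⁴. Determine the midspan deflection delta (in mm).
Model: a simply supported beam carrying a uniformly distributed load w over its whole span, so delta = (5·w·L^4) / (384·E·I).
Convert to SI units:
  w = 9.67 kN/m = 9670 N/m
  E = 175 GPa = 1.75 × 10¹¹ Pa
Substitute:
  delta = (5 × 9670 × 2.74^4) / (384 × (1.75 × 10¹¹) × 0.000562)
  delta = 7.216 × 10⁻⁵ m
Convert: delta = 7.216 × 10⁻⁵ m = 0.07216 mm
Final answer: delta = 0.07216 mm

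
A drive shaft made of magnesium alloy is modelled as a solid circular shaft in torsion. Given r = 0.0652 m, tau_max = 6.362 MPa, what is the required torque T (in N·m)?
Model: a solid circular shaft in torsion, so tau_max = (2·T) / (π·r^3).
Solve for T: T = (π·tau_max·r^3) / 2.
Convert to SI units:
  tau_max = 6.362 MPa = 6.362 × 10⁶ Pa
Substitute:
  T = (π × (6.362 × 10⁶) × 0.0652^3) / 2
  T = 2770 N·m
Final answer: T = 2770 N·m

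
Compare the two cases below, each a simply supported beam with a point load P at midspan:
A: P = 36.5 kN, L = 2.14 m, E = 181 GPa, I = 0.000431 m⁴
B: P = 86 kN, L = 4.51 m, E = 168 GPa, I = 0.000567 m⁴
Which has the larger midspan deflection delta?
Model: a simply supported beam with a point load P at midspan, so delta = (P·L^3) / (48·E·I) (SI units).
  A: delta = (36500 × 2.14^3) / (48 × (1.81 × 10¹¹) × 0.000431) = 9.553 × 10⁻⁵ m = 0.09553 mm
  B: delta = (86000 × 4.51^3) / (48 × (1.68 × 10¹¹) × 0.000567) = 0.001725 m = 1.725 mm
1.725 mm > 0.09553 mm, so B is larger.
Final answer: B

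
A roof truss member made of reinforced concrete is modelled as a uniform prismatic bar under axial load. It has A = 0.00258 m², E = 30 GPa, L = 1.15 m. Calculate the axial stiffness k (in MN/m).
Model: a uniform prismatic bar under axial load, so k = (A·E) / L.
Convert to SI units:
  E = 30 GPa = 3 × 10¹⁰ Pa
Substitute:
  k = (0.00258 × (3 × 10¹⁰)) / 1.15
  k = 6.73 × 10⁷ N/m
Convert: k = 6.73 × 10⁷ N/m = 67.3 MN/m
Final answer: k = 67.3 MN/m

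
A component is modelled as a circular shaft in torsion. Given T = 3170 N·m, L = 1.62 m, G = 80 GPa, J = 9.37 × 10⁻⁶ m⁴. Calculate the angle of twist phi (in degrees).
Model: a circular shaft in torsion, so phi = (T·L) / (G·J).
Convert to SI units:
  G = 80 GPa = 8 × 10¹⁰ Pa
Substitute:
  phi = (3170 × 1.62) / ((8 × 10¹⁰) × (9.37 × 10⁻⁶))
  phi = 0.006851 rad
Convert to degrees: phi = 0.006851 × 180/π = 0.3925°
Final answer: phi = 0.3925°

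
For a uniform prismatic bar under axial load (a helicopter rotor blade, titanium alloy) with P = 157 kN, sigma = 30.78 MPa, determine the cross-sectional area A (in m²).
Model: a uniform prismatic bar under axial load, so sigma = P / A.
Solve for A: A = P / sigma.
Convert to SI units:
  P = 157 kN = 157000 N
  sigma = 30.78 MPa = 3.078 × 10⁷ Pa
Substitute:
  A = 157000 / (3.078 × 10⁷)
  A = 0.005101 m²
Final answer: A = 0.005101 m²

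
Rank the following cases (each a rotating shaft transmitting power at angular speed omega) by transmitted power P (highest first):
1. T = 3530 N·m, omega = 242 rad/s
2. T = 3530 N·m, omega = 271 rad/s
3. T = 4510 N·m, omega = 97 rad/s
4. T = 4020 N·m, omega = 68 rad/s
Model: a rotating shaft transmitting power at angular speed omega, so P = T·omega (SI units).
  Case 1: P = 3530 × 242 = 854300 W = 854.3 kW
  Case 2: P = 3530 × 271 = 956600 W = 956.6 kW
  Case 3: P = 4510 × 97 = 437500 W = 437.5 kW
  Case 4: P = 4020 × 68 = 273400 W = 273.4 kW
Ordering: 956.6 kW (case 2) > 854.3 kW (case 1) > 437.5 kW (case 3) > 273.4 kW (case 4)
Final answer: 2, 1, 3, 4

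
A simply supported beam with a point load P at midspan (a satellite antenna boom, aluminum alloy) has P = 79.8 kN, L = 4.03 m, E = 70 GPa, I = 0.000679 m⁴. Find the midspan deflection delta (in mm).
Model: a simply supported beam with a point load P at midspan, so delta = (P·L^3) / (48·E·I).
Convert to SI units:
  P = 79.8 kN = 79800 N
  E = 70 GPa = 7 × 10¹⁰ Pa
Substitute:
  delta = (79800 × 4.03^3) / (48 × (7 × 10¹⁰) × 0.000679)
  delta = 0.002289 m
Convert: delta = 0.002289 m = 2.289 mm
Final answer: delta = 2.289 mm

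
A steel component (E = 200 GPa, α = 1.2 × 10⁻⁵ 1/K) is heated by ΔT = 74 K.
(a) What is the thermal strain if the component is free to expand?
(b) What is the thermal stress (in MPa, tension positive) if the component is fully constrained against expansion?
(a) Free thermal strain ε_th = α·ΔT = (1.2 × 10⁻⁵) × 74 = 0.000888
(b) Fully constrained, the expansion is suppressed, so σ = -E·α·ΔT. Convert E = 200 GPa = 2 × 10¹¹ Pa.
  σ = -(2 × 10¹¹) × (1.2 × 10⁻⁵) × 74 = -1.776 × 10⁸ Pa = -177.6 MPa (compressive)
Final answer: (a) ε_th = 0.000888, (b) σ = -177.6 MPa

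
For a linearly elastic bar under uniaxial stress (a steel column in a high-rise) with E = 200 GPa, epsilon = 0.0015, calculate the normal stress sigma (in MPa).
Model: a linearly elastic bar under uniaxial stress, so epsilon = sigma / E.
Solve for sigma: sigma = epsilon·E.
Convert to SI units:
  E = 200 GPa = 2 × 10¹¹ Pa
Substitute:
  sigma = 0.0015 × (2 × 10¹¹)
  sigma = 3 × 10⁸ Pa
Convert: sigma = 3 × 10⁸ Pa = 300 MPa
Final answer: sigma = 300 MPa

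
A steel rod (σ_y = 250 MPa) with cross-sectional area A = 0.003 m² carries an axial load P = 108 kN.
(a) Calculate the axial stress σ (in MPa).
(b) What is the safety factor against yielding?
(a) Axial stress σ = P/A. Convert P = 108 kN = 108000 N.
  σ = 108000 / 0.003 = 3.6 × 10⁷ Pa = 36 MPa
(b) Safety factor SF = σ_y/σ = 250 / 36 = 6.944
Final answer: (a) σ = 36 MPa, (b) SF = 6.944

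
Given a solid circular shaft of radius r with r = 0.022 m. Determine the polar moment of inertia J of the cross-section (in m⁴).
Model: a solid circular shaft of radius r, so J = (π·r^4) / 2.
Substitute:
  J = (π × 0.022^4) / 2
  J = 3.68 × 10⁻⁷ m⁴
Final answer: J = 3.68 × 10⁻⁷ m⁴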